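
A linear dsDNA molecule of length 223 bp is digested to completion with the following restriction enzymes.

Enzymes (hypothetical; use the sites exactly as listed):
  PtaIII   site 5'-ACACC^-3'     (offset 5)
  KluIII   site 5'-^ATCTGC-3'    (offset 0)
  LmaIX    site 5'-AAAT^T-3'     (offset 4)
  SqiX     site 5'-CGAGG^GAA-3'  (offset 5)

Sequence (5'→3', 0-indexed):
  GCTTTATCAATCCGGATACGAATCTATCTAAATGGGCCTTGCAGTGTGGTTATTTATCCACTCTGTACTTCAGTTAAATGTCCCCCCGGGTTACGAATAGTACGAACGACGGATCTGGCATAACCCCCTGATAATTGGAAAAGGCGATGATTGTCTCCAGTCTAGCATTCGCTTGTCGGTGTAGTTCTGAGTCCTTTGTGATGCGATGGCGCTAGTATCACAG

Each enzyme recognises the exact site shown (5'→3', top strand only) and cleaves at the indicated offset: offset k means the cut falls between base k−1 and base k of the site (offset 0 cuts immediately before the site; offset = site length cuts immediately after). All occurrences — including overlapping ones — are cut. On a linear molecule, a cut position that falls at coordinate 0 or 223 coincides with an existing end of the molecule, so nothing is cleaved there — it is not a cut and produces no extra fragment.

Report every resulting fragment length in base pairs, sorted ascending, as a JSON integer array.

[223]

Per-enzyme occurrences:
  PtaIII (ACACC, off=5): no sites
  KluIII (ATCTGC, off=0): no sites
  LmaIX (AAATT, off=4): no sites
  SqiX (CGAGGGAA, off=5): no sites

All cut coordinates (distinct, sorted): ∅

Fragment lengths:
  no cuts → one linear fragment of 223 bp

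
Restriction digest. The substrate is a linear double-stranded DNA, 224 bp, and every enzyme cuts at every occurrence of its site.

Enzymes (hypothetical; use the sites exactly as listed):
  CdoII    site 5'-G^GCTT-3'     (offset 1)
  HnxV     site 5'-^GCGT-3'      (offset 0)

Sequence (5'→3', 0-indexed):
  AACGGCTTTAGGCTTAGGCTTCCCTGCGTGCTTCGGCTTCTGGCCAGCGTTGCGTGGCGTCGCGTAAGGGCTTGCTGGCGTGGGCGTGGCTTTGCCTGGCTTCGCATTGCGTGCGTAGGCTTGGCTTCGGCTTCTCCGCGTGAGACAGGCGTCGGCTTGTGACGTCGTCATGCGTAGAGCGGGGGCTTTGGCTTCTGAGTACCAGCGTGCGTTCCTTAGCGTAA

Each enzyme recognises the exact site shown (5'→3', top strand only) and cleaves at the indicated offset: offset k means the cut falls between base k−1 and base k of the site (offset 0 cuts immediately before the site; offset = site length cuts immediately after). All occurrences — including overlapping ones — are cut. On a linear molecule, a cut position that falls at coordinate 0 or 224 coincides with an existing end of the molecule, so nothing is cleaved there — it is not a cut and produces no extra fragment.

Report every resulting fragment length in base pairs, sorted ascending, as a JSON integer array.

Per-enzyme occurrences:
  CdoII (GGCTT, off=1): starts [3, 10, 16, 34, 68, 87, 97, 117, 122, 128, 153, 183, 189] → cuts [4, 11, 17, 35, 69, 88, 98, 118, 123, 129, 154, 184, 190]
  HnxV (GCGT, off=0): starts [25, 46, 51, 56, 61, 77, 83, 108, 112, 137, 148, 171, 204, 208, 218] → cuts [25, 46, 51, 56, 61, 77, 83, 108, 112, 137, 148, 171, 204, 208, 218]

Pooled cuts: [4, 11, 17, 25, 35, 46, 51, 56, 61, 69, 77, 83, 88, 98, 108, 112, 118, 123, 129, 137, 148, 154, 171, 184, 190, 204, 208, 218]

Fragments:
  [0,4): 4 bp
  [4,11): 7 bp
  [11,17): 6 bp
  [17,25): 8 bp
  [25,35): 10 bp
  [35,46): 11 bp
  [46,51): 5 bp
  [51,56): 5 bp
  [56,61): 5 bp
  [61,69): 8 bp
  [69,77): 8 bp
  [77,83): 6 bp
  [83,88): 5 bp
  [88,98): 10 bp
  [98,108): 10 bp
  [108,112): 4 bp
  [112,118): 6 bp
  [118,123): 5 bp
  [123,129): 6 bp
  [129,137): 8 bp
  [137,148): 11 bp
  [148,154): 6 bp
  [154,171): 17 bp
  [171,184): 13 bp
  [184,190): 6 bp
  [190,204): 14 bp
  [204,208): 4 bp
  [208,218): 10 bp
  [218,224): 6 bp

[4,4,4,5,5,5,5,5,6,6,6,6,6,6,6,7,8,8,8,8,10,10,10,10,11,11,13,14,17]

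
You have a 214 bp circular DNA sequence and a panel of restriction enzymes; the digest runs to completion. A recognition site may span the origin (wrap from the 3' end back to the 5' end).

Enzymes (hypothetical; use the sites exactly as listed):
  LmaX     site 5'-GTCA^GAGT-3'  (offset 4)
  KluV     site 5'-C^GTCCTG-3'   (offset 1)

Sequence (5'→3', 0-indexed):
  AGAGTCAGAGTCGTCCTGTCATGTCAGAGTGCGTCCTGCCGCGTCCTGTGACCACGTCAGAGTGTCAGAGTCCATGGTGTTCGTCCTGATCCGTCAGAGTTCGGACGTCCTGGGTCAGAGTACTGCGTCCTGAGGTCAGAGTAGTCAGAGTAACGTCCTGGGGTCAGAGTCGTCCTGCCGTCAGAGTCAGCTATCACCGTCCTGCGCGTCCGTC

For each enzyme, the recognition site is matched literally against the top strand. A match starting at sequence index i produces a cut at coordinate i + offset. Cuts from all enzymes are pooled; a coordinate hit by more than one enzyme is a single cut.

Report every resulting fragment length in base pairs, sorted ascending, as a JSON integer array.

Scan for sites:
  LmaX GTCAGAGT/4: at [3, 22, 55, 63, 92, 113, 134, 143, 162, 179, 211] ⇒ [1, 7, 26, 59, 67, 96, 117, 138, 147, 166, 183]
  KluV CGTCCTG/1: at [11, 31, 41, 81, 105, 125, 153, 170, 197] ⇒ [12, 32, 42, 82, 106, 126, 154, 171, 198]

Pooled cuts: [1, 7, 12, 26, 32, 42, 59, 67, 82, 96, 106, 117, 126, 138, 147, 154, 166, 171, 183, 198]

Fragments:
  1→7: 6 bp
  7→12: 5 bp
  12→26: 14 bp
  26→32: 6 bp
  32→42: 10 bp
  42→59: 17 bp
  59→67: 8 bp
  67→82: 15 bp
  82→96: 14 bp
  96→106: 10 bp
  106→117: 11 bp
  117→126: 9 bp
  126→138: 12 bp
  138→147: 9 bp
  147→154: 7 bp
  154→166: 12 bp
  166→171: 5 bp
  171→183: 12 bp
  183→198: 15 bp
  198→1 (wrap): 214-198+1 = 17 bp

[5,5,6,6,7,8,9,9,10,10,11,12,12,12,14,14,15,15,17,17]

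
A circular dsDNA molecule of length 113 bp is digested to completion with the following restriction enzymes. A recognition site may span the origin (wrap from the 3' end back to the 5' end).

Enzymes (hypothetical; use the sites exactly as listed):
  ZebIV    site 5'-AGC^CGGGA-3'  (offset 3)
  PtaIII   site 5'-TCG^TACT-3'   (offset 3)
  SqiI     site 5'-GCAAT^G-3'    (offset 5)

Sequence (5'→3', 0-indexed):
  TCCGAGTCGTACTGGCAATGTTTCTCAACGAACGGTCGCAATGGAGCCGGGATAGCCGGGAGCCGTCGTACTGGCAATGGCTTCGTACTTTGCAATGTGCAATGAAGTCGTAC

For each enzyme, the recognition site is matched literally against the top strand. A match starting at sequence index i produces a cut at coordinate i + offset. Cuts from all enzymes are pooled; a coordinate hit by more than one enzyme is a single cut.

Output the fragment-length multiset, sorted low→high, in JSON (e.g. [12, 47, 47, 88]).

Per-enzyme occurrences:
  ZebIV (AGCCGGGA, off=3): starts [44, 53] → cuts [47, 56]
  PtaIII (TCGTACT, off=3): starts [6, 65, 82, 107] → cuts [9, 68, 85, 110]
  SqiI (GCAATG, off=5): starts [14, 37, 73, 91, 98] → cuts [19, 42, 78, 96, 103]

All cut coordinates (distinct, sorted): [9, 19, 42, 47, 56, 68, 78, 85, 96, 103, 110]

Fragment lengths:
  9→19: 10 bp
  19→42: 23 bp
  42→47: 5 bp
  47→56: 9 bp
  56→68: 12 bp
  68→78: 10 bp
  78→85: 7 bp
  85→96: 11 bp
  96→103: 7 bp
  103→110: 7 bp
  110→9 (wrap): 113-110+9 = 12 bp

[5,7,7,7,9,10,10,11,12,12,23]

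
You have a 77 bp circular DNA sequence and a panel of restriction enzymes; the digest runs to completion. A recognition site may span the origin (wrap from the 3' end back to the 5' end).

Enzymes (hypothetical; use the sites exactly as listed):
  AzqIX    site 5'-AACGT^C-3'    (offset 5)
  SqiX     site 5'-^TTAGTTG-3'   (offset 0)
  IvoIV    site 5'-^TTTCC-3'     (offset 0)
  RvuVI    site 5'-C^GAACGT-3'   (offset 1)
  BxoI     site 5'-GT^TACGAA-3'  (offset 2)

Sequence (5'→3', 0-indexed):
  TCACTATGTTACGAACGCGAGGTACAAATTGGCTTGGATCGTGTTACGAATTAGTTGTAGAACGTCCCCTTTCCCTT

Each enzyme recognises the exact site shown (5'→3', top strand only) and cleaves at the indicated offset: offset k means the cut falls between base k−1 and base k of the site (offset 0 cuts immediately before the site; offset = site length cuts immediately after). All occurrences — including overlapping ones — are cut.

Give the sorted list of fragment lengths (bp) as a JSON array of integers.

[4,6,15,17,35]

Per-enzyme occurrences:
  AzqIX AACGTC/5: at [60] ⇒ [65]
  SqiX TTAGTTG/0: at [50] ⇒ [50]
  IvoIV TTTCC/0: at [69] ⇒ [69]
  RvuVI (CGAACGT, off=1): no sites
  BxoI GTTACGAA/2: at [7, 42] ⇒ [9, 44]

All cut coordinates (distinct, sorted): [9, 44, 50, 65, 69]

Fragments:
  9→44: 35 bp
  44→50: 6 bp
  50→65: 15 bp
  65→69: 4 bp
  69→9 (wrap): 77-69+9 = 17 bp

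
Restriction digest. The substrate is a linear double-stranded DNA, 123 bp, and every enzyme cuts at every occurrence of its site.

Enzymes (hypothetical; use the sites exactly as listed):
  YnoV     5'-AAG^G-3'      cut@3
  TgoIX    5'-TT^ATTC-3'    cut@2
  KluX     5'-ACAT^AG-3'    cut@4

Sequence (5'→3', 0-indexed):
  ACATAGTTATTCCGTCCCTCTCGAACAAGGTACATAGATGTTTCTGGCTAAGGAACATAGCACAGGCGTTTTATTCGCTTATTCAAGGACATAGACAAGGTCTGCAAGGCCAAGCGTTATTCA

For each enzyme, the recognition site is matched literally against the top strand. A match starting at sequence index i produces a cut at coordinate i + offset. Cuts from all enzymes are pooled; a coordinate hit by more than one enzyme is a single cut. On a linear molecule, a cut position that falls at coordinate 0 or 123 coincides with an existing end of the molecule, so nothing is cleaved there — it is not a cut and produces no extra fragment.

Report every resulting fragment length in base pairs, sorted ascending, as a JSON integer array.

Scan for sites:
  YnoV AAGG/3: at [26, 49, 84, 96, 105] ⇒ [29, 52, 87, 99, 108]
  TgoIX TTATTC/2: at [6, 70, 78, 116] ⇒ [8, 72, 80, 118]
  KluX ACATAG/4: at [0, 31, 54, 88] ⇒ [4, 35, 58, 92]

All cut coordinates (distinct, sorted): [4, 8, 29, 35, 52, 58, 72, 80, 87, 92, 99, 108, 118]

Fragments:
  [0,4): 4 bp
  [4,8): 4 bp
  [8,29): 21 bp
  [29,35): 6 bp
  [35,52): 17 bp
  [52,58): 6 bp
  [58,72): 14 bp
  [72,80): 8 bp
  [80,87): 7 bp
  [87,92): 5 bp
  [92,99): 7 bp
  [99,108): 9 bp
  [108,118): 10 bp
  [118,123): 5 bp

[4,4,5,5,6,6,7,7,8,9,10,14,17,21]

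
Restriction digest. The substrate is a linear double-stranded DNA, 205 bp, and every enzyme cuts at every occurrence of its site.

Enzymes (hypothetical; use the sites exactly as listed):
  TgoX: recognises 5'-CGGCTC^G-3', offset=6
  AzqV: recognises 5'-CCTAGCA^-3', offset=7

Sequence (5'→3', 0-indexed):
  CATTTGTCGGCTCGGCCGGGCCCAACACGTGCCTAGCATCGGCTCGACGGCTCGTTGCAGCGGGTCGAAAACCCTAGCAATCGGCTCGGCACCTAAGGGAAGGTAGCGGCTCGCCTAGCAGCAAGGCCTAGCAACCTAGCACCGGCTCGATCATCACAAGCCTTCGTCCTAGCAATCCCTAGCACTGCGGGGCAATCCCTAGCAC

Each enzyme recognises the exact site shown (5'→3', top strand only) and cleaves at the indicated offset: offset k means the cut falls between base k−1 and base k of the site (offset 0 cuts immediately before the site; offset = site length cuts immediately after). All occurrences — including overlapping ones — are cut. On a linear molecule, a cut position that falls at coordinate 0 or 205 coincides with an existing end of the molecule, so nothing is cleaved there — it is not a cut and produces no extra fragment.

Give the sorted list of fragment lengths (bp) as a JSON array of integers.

Scan for sites:
  TgoX (CGGCTCG, off=6): starts [7, 39, 47, 81, 106, 142] → cuts [13, 45, 53, 87, 112, 148]
  AzqV (CCTAGCA, off=7): starts [31, 72, 113, 126, 134, 167, 177, 197] → cuts [38, 79, 120, 133, 141, 174, 184, 204]

Pooled cuts: [13, 38, 45, 53, 79, 87, 112, 120, 133, 141, 148, 174, 184, 204]

Fragment lengths:
  [0,13): 13 bp
  [13,38): 25 bp
  [38,45): 7 bp
  [45,53): 8 bp
  [53,79): 26 bp
  [79,87): 8 bp
  [87,112): 25 bp
  [112,120): 8 bp
  [120,133): 13 bp
  [133,141): 8 bp
  [141,148): 7 bp
  [148,174): 26 bp
  [174,184): 10 bp
  [184,204): 20 bp
  [204,205): 1 bp

[1,7,7,8,8,8,8,10,13,13,20,25,25,26,26]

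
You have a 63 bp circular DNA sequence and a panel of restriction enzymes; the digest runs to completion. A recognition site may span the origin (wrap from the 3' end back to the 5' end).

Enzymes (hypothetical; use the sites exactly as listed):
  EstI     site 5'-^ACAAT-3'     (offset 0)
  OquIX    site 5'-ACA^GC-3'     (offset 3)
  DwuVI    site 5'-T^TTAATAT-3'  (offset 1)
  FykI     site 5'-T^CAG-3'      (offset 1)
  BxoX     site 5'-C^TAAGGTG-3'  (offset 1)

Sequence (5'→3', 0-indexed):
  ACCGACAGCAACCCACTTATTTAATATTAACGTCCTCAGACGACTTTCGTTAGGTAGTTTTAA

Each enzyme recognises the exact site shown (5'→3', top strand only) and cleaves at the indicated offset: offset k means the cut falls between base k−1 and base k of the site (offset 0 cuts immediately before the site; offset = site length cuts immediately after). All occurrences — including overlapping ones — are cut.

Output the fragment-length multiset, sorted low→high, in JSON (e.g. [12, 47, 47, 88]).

Scan for sites:
  EstI (ACAAT, off=0): no sites
  OquIX (ACAGC, off=3): starts [4] → cuts [7]
  DwuVI (TTTAATAT, off=1): starts [19] → cuts [20]
  FykI (TCAG, off=1): starts [35] → cuts [36]
  BxoX (CTAAGGTG, off=1): no sites

All cut coordinates (distinct, sorted): [7, 20, 36]

Fragment lengths:
  7→20: 13 bp
  20→36: 16 bp
  36→7 (wrap): 63-36+7 = 34 bp

[13,16,34]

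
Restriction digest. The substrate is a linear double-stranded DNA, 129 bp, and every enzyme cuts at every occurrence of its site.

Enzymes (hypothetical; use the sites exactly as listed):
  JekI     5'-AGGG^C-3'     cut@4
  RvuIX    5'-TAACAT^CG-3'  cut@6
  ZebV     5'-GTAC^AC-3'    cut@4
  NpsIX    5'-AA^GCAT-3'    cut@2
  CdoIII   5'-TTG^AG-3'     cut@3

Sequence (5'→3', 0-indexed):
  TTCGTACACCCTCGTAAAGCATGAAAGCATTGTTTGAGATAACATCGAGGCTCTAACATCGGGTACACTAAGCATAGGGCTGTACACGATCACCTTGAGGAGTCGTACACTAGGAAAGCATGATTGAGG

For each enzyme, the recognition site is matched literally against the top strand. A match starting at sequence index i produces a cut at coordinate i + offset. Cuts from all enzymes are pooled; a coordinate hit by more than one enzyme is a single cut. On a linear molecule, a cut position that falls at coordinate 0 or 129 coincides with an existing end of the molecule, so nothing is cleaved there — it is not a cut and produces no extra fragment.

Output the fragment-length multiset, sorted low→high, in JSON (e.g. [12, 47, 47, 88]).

[3,5,6,7,7,8,8,9,9,9,10,11,11,12,14]

Scan for sites:
  JekI AGGGC/4: at [75] ⇒ [79]
  RvuIX TAACATCG/6: at [39, 53] ⇒ [45, 59]
  ZebV GTACAC/4: at [3, 62, 81, 104] ⇒ [7, 66, 85, 108]
  NpsIX AAGCAT/2: at [16, 24, 69, 115] ⇒ [18, 26, 71, 117]
  CdoIII TTGAG/3: at [33, 94, 123] ⇒ [36, 97, 126]

Pooled cuts: [7, 18, 26, 36, 45, 59, 66, 71, 79, 85, 97, 108, 117, 126]

Fragment lengths:
  [0,7): 7 bp
  [7,18): 11 bp
  [18,26): 8 bp
  [26,36): 10 bp
  [36,45): 9 bp
  [45,59): 14 bp
  [59,66): 7 bp
  [66,71): 5 bp
  [71,79): 8 bp
  [79,85): 6 bp
  [85,97): 12 bp
  [97,108): 11 bp
  [108,117): 9 bp
  [117,126): 9 bp
  [126,129): 3 bp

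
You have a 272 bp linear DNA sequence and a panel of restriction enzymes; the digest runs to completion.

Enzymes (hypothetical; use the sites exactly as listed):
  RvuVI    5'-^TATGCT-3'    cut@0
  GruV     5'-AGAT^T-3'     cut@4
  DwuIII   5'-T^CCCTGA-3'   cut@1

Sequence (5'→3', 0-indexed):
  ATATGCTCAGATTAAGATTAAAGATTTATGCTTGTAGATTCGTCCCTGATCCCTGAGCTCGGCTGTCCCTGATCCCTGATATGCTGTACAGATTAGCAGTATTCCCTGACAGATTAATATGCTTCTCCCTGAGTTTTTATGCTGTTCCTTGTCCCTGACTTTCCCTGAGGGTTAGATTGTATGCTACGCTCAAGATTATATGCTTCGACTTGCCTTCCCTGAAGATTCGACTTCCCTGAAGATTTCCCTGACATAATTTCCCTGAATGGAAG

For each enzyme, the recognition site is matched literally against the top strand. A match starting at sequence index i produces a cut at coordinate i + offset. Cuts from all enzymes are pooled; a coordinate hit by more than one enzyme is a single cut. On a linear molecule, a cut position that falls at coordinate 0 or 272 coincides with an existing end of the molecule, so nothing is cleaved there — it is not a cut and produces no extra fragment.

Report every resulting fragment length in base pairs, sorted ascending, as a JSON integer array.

[1,1,2,2,2,3,4,6,6,7,7,7,7,9,10,10,10,10,11,11,11,13,13,14,14,15,15,16,17,18]

Scan for sites:
  RvuVI (TATGCT, off=0): starts [1, 26, 79, 117, 137, 179, 198] → cuts [1, 26, 79, 117, 137, 179, 198]
  GruV (AGATT, off=4): starts [8, 14, 21, 35, 89, 110, 173, 192, 222, 239] → cuts [12, 18, 25, 39, 93, 114, 177, 196, 226, 243]
  DwuIII (TCCCTGA, off=1): starts [42, 49, 65, 72, 102, 125, 151, 161, 215, 232, 244, 258] → cuts [43, 50, 66, 73, 103, 126, 152, 162, 216, 233, 245, 259]

Pooled cuts: [1, 12, 18, 25, 26, 39, 43, 50, 66, 73, 79, 93, 103, 114, 117, 126, 137, 152, 162, 177, 179, 196, 198, 216, 226, 233, 243, 245, 259]

Fragments:
  [0,1): 1 bp
  [1,12): 11 bp
  [12,18): 6 bp
  [18,25): 7 bp
  [25,26): 1 bp
  [26,39): 13 bp
  [39,43): 4 bp
  [43,50): 7 bp
  [50,66): 16 bp
  [66,73): 7 bp
  [73,79): 6 bp
  [79,93): 14 bp
  [93,103): 10 bp
  [103,114): 11 bp
  [114,117): 3 bp
  [117,126): 9 bp
  [126,137): 11 bp
  [137,152): 15 bp
  [152,162): 10 bp
  [162,177): 15 bp
  [177,179): 2 bp
  [179,196): 17 bp
  [196,198): 2 bp
  [198,216): 18 bp
  [216,226): 10 bp
  [226,233): 7 bp
  [233,243): 10 bp
  [243,245): 2 bp
  [245,259): 14 bp
  [259,272): 13 bp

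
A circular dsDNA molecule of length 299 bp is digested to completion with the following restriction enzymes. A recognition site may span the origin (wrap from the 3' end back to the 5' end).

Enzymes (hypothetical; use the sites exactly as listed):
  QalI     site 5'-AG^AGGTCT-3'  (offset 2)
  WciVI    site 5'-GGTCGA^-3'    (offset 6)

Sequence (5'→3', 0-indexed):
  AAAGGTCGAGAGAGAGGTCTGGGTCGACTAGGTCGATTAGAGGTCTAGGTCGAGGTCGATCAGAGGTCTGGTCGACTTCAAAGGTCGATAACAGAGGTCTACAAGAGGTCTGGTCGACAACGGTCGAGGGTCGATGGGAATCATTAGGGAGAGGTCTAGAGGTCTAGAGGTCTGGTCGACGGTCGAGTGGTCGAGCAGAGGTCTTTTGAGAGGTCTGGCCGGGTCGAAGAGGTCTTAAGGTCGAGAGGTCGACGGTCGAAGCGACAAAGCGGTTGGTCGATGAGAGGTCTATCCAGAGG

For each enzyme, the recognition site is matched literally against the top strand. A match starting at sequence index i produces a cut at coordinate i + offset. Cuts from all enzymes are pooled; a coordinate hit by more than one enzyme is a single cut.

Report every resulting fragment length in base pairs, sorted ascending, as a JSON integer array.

[2,4,4,4,4,5,6,6,7,7,7,8,8,8,8,9,10,11,12,12,12,12,13,13,13,15,17,17,21,24]

Scan for sites:
  QalI AGAGGTCT/2: at [12, 38, 61, 92, 103, 149, 157, 165, 196, 208, 227, 282] ⇒ [14, 40, 63, 94, 105, 151, 159, 167, 198, 210, 229, 284]
  WciVI GGTCGA/6: at [3, 21, 30, 47, 53, 69, 82, 111, 121, 128, 173, 180, 188, 221, 238, 246, 253, 274] ⇒ [9, 27, 36, 53, 59, 75, 88, 117, 127, 134, 179, 186, 194, 227, 244, 252, 259, 280]

Pooled cuts: [9, 14, 27, 36, 40, 53, 59, 63, 75, 88, 94, 105, 117, 127, 134, 151, 159, 167, 179, 186, 194, 198, 210, 227, 229, 244, 252, 259, 280, 284]

Fragments:
  9→14: 5 bp
  14→27: 13 bp
  27→36: 9 bp
  36→40: 4 bp
  40→53: 13 bp
  53→59: 6 bp
  59→63: 4 bp
  63→75: 12 bp
  75→88: 13 bp
  88→94: 6 bp
  94→105: 11 bp
  105→117: 12 bp
  117→127: 10 bp
  127→134: 7 bp
  134→151: 17 bp
  151→159: 8 bp
  159→167: 8 bp
  167→179: 12 bp
  179→186: 7 bp
  186→194: 8 bp
  194→198: 4 bp
  198→210: 12 bp
  210→227: 17 bp
  227→229: 2 bp
  229→244: 15 bp
  244→252: 8 bp
  252→259: 7 bp
  259→280: 21 bp
  280→284: 4 bp
  284→9 (wrap): 299-284+9 = 24 bp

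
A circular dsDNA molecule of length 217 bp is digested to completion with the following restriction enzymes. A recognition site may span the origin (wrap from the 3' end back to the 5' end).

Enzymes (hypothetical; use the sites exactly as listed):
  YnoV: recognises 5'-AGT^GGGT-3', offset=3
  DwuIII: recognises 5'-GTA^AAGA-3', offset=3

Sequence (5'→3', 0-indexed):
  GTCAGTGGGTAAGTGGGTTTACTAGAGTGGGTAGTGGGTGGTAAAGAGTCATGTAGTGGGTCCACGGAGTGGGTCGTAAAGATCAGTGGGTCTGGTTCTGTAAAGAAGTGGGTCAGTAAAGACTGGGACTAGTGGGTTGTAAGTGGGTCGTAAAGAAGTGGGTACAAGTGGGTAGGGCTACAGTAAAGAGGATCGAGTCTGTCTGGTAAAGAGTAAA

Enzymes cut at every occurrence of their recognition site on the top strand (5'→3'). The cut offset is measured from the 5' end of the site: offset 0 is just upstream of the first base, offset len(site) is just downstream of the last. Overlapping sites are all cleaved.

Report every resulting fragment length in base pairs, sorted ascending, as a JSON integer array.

[7,7,7,8,8,8,8,9,9,10,11,13,14,14,15,15,15,16,23]

Site scan:
  YnoV AGTGGGT/3: at [3, 11, 25, 32, 54, 67, 84, 106, 130, 141, 156, 166] ⇒ [6, 14, 28, 35, 57, 70, 87, 109, 133, 144, 159, 169]
  DwuIII GTAAAGA/3: at [40, 75, 99, 115, 149, 182, 205] ⇒ [43, 78, 102, 118, 152, 185, 208]

All cut coordinates (distinct, sorted): [6, 14, 28, 35, 43, 57, 70, 78, 87, 102, 109, 118, 133, 144, 152, 159, 169, 185, 208]

Fragments:
  6→14: 8 bp
  14→28: 14 bp
  28→35: 7 bp
  35→43: 8 bp
  43→57: 14 bp
  57→70: 13 bp
  70→78: 8 bp
  78→87: 9 bp
  87→102: 15 bp
  102→109: 7 bp
  109→118: 9 bp
  118→133: 15 bp
  133→144: 11 bp
  144→152: 8 bp
  152→159: 7 bp
  159→169: 10 bp
  169→185: 16 bp
  185→208: 23 bp
  208→6 (wrap): 217-208+6 = 15 bp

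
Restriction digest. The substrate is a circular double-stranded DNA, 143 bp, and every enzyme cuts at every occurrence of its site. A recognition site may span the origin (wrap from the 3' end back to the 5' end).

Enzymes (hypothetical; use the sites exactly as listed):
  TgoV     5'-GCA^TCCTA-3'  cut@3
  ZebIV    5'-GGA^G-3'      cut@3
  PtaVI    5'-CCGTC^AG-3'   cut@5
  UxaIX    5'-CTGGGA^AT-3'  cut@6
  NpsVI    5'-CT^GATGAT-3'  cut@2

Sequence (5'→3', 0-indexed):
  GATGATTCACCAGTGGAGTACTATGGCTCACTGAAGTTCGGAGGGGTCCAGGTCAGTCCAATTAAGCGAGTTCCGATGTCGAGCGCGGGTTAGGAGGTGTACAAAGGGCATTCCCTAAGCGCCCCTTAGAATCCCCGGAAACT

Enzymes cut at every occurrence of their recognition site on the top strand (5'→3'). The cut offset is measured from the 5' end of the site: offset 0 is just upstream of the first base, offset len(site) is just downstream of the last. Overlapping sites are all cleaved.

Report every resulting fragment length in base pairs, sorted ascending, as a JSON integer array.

[17,25,48,53]

Scan for sites:
  TgoV (GCATCCTA, off=3): no sites
  ZebIV (GGAG, off=3): starts [14, 39, 92] → cuts [17, 42, 95]
  PtaVI (CCGTCAG, off=5): no sites
  UxaIX (CTGGGAAT, off=6): no sites
  NpsVI (CTGATGAT, off=2): starts [141] → cuts [0]

Pooled cuts: [0, 17, 42, 95]

Fragments:
  0→17: 17 bp
  17→42: 25 bp
  42→95: 53 bp
  95→0 (wrap): 143-95+0 = 48 bp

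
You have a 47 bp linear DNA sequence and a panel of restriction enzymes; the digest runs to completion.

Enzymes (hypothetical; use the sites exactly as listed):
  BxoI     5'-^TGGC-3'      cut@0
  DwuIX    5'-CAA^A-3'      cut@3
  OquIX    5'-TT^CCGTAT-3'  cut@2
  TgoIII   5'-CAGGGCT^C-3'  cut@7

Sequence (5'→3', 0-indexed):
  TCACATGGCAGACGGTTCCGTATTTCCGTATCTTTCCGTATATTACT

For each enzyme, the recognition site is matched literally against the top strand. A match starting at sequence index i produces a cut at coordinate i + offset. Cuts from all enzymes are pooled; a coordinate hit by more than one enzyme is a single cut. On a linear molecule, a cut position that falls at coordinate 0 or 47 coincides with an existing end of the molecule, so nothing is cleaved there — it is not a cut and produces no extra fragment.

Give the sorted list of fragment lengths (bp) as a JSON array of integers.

[5,8,10,12,12]

Per-enzyme occurrences:
  BxoI (TGGC, off=0): starts [5] → cuts [5]
  DwuIX (CAAA, off=3): no sites
  OquIX (TTCCGTAT, off=2): starts [15, 23, 33] → cuts [17, 25, 35]
  TgoIII (CAGGGCTC, off=7): no sites

All cut coordinates (distinct, sorted): [5, 17, 25, 35]

Fragment lengths:
  [0,5): 5 bp
  [5,17): 12 bp
  [17,25): 8 bp
  [25,35): 10 bp
  [35,47): 12 bp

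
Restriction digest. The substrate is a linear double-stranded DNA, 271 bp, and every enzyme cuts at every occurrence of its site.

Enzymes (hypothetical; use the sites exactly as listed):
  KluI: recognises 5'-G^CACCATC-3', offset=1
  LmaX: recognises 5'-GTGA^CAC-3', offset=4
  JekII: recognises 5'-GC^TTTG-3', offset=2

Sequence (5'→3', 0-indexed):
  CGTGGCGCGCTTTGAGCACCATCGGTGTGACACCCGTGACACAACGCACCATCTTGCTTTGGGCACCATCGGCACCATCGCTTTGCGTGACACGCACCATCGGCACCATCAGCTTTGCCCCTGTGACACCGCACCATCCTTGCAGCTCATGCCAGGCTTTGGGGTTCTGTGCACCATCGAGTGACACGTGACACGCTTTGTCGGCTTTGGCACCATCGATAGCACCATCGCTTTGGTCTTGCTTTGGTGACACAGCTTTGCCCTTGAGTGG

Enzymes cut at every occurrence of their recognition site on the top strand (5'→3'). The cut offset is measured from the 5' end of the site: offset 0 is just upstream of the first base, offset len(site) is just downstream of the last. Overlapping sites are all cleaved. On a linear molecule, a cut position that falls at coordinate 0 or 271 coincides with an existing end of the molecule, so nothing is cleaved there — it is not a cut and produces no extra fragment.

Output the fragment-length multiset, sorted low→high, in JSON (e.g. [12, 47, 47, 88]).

[4,5,5,5,6,6,6,7,7,8,9,9,9,9,9,9,9,10,10,11,11,12,13,13,14,14,15,26]

Site scan:
  KluI GCACCATC/1: at [15, 45, 62, 71, 93, 102, 130, 170, 209, 221] ⇒ [16, 46, 63, 72, 94, 103, 131, 171, 210, 222]
  LmaX GTGACAC/4: at [26, 35, 86, 122, 180, 187, 246] ⇒ [30, 39, 90, 126, 184, 191, 250]
  JekII GCTTTG/2: at [8, 55, 79, 111, 155, 194, 203, 229, 240, 254] ⇒ [10, 57, 81, 113, 157, 196, 205, 231, 242, 256]

All cut coordinates (distinct, sorted): [10, 16, 30, 39, 46, 57, 63, 72, 81, 90, 94, 103, 113, 126, 131, 157, 171, 184, 191, 196, 205, 210, 222, 231, 242, 250, 256]

Fragment lengths:
  [0,10): 10 bp
  [10,16): 6 bp
  [16,30): 14 bp
  [30,39): 9 bp
  [39,46): 7 bp
  [46,57): 11 bp
  [57,63): 6 bp
  [63,72): 9 bp
  [72,81): 9 bp
  [81,90): 9 bp
  [90,94): 4 bp
  [94,103): 9 bp
  [103,113): 10 bp
  [113,126): 13 bp
  [126,131): 5 bp
  [131,157): 26 bp
  [157,171): 14 bp
  [171,184): 13 bp
  [184,191): 7 bp
  [191,196): 5 bp
  [196,205): 9 bp
  [205,210): 5 bp
  [210,222): 12 bp
  [222,231): 9 bp
  [231,242): 11 bp
  [242,250): 8 bp
  [250,256): 6 bp
  [256,271): 15 bp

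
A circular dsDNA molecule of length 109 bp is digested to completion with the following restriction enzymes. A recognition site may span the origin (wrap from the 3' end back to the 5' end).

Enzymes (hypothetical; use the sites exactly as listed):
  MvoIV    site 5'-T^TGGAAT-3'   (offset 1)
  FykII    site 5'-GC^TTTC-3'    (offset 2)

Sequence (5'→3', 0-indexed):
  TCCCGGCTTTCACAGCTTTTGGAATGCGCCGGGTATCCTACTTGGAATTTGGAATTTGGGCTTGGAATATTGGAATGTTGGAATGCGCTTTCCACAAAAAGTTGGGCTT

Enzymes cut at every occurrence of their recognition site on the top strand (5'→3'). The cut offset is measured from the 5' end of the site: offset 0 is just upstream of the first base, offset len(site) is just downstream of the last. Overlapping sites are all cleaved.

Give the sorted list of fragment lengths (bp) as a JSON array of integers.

Site scan:
  MvoIV TTGGAAT/1: at [18, 41, 48, 61, 69, 77] ⇒ [19, 42, 49, 62, 70, 78]
  FykII GCTTTC/2: at [5, 86, 105] ⇒ [7, 88, 107]

Pooled cuts: [7, 19, 42, 49, 62, 70, 78, 88, 107]

Fragments:
  7→19: 12 bp
  19→42: 23 bp
  42→49: 7 bp
  49→62: 13 bp
  62→70: 8 bp
  70→78: 8 bp
  78→88: 10 bp
  88→107: 19 bp
  107→7 (wrap): 109-107+7 = 9 bp

[7,8,8,9,10,12,13,19,23]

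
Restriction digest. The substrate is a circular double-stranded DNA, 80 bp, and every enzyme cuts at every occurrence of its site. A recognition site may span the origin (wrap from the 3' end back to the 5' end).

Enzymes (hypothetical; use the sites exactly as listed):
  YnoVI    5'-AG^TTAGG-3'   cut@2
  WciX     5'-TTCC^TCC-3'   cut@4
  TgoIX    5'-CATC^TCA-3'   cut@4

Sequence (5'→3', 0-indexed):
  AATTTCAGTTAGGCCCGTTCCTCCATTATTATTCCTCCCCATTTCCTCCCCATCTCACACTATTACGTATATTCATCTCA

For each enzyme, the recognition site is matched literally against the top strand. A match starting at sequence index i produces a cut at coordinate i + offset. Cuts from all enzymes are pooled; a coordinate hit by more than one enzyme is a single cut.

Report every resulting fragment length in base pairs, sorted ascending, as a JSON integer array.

Site scan:
  YnoVI AGTTAGG/2: at [6] ⇒ [8]
  WciX TTCCTCC/4: at [17, 31, 42] ⇒ [21, 35, 46]
  TgoIX CATCTCA/4: at [50, 73] ⇒ [54, 77]

All cut coordinates (distinct, sorted): [8, 21, 35, 46, 54, 77]

Fragments:
  8→21: 13 bp
  21→35: 14 bp
  35→46: 11 bp
  46→54: 8 bp
  54→77: 23 bp
  77→8 (wrap): 80-77+8 = 11 bp

[8,11,11,13,14,23]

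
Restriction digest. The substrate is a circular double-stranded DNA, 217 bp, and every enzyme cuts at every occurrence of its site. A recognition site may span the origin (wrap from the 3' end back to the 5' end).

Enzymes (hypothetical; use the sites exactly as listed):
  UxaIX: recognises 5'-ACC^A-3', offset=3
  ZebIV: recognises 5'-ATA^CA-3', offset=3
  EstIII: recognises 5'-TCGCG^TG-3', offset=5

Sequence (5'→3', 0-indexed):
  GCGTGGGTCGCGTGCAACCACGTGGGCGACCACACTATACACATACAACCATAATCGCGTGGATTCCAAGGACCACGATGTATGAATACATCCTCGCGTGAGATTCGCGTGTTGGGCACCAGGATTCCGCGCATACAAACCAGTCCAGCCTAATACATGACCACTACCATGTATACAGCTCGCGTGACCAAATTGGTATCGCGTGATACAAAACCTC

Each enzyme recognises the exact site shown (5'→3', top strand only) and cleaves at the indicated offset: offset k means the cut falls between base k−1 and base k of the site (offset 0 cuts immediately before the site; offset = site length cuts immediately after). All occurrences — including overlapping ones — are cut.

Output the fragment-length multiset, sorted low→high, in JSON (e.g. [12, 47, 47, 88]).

Site scan:
  UxaIX ACCA/3: at [16, 28, 47, 71, 117, 138, 159, 165, 186] ⇒ [19, 31, 50, 74, 120, 141, 162, 168, 189]
  ZebIV ATACA/3: at [36, 42, 85, 132, 152, 172, 205] ⇒ [39, 45, 88, 135, 155, 175, 208]
  EstIII TCGCGTG/5: at [7, 54, 93, 104, 179, 198, 215] ⇒ [3, 12, 59, 98, 109, 184, 203]

All cut coordinates (distinct, sorted): [3, 12, 19, 31, 39, 45, 50, 59, 74, 88, 98, 109, 120, 135, 141, 155, 162, 168, 175, 184, 189, 203, 208]

Fragment lengths:
  3→12: 9 bp
  12→19: 7 bp
  19→31: 12 bp
  31→39: 8 bp
  39→45: 6 bp
  45→50: 5 bp
  50→59: 9 bp
  59→74: 15 bp
  74→88: 14 bp
  88→98: 10 bp
  98→109: 11 bp
  109→120: 11 bp
  120→135: 15 bp
  135→141: 6 bp
  141→155: 14 bp
  155→162: 7 bp
  162→168: 6 bp
  168→175: 7 bp
  175→184: 9 bp
  184→189: 5 bp
  189→203: 14 bp
  203→208: 5 bp
  208→3 (wrap): 217-208+3 = 12 bp

[5,5,5,6,6,6,7,7,7,8,9,9,9,10,11,11,12,12,14,14,14,15,15]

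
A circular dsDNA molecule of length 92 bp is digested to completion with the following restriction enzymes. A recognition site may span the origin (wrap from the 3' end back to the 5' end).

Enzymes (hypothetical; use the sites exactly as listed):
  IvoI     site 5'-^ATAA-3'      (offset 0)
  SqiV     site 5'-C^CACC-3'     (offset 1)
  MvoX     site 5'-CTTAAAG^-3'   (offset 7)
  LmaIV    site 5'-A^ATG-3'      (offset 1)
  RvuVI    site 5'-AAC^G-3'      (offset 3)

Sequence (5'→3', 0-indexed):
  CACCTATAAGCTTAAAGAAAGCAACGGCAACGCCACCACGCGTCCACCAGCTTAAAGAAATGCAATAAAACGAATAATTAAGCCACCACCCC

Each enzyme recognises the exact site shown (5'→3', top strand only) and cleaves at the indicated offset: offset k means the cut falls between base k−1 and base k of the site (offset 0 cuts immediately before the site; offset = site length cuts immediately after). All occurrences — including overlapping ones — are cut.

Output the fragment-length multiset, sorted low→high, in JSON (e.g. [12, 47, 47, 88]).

[2,2,2,3,5,5,6,6,7,8,10,11,12,13]

Scan for sites:
  IvoI ATAA/0: at [5, 64, 73] ⇒ [5, 64, 73]
  SqiV CCACC/1: at [32, 43, 82, 85, 91] ⇒ [0, 33, 44, 83, 86]
  MvoX CTTAAAG/7: at [10, 50] ⇒ [17, 57]
  LmaIV AATG/1: at [58] ⇒ [59]
  RvuVI AACG/3: at [22, 28, 68] ⇒ [25, 31, 71]

All cut coordinates (distinct, sorted): [0, 5, 17, 25, 31, 33, 44, 57, 59, 64, 71, 73, 83, 86]

Fragments:
  0→5: 5 bp
  5→17: 12 bp
  17→25: 8 bp
  25→31: 6 bp
  31→33: 2 bp
  33→44: 11 bp
  44→57: 13 bp
  57→59: 2 bp
  59→64: 5 bp
  64→71: 7 bp
  71→73: 2 bp
  73→83: 10 bp
  83→86: 3 bp
  86→0 (wrap): 92-86+0 = 6 bp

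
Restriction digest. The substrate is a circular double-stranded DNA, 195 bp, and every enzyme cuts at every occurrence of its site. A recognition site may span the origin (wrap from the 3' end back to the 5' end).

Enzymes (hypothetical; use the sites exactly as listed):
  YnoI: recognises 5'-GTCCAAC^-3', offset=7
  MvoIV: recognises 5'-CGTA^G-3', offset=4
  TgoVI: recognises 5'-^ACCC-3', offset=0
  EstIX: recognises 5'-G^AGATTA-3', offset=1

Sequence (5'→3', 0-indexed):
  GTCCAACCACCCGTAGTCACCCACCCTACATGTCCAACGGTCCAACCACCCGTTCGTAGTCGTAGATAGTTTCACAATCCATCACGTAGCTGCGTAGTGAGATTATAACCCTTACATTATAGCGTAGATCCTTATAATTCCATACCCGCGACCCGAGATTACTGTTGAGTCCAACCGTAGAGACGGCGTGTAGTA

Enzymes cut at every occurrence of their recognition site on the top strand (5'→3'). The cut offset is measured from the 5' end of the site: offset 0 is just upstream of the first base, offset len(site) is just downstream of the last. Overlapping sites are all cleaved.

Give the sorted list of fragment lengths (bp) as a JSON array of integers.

Scan for sites:
  YnoI GTCCAAC/7: at [0, 31, 39, 168] ⇒ [7, 38, 46, 175]
  MvoIV CGTAG/4: at [11, 54, 60, 84, 92, 122, 175] ⇒ [15, 58, 64, 88, 96, 126, 179]
  TgoVI ACCC/0: at [8, 18, 22, 47, 107, 143, 150] ⇒ [8, 18, 22, 47, 107, 143, 150]
  EstIX GAGATTA/1: at [98, 154] ⇒ [99, 155]

All cut coordinates (distinct, sorted): [7, 8, 15, 18, 22, 38, 46, 47, 58, 64, 88, 96, 99, 107, 126, 143, 150, 155, 175, 179]

Fragment lengths:
  7→8: 1 bp
  8→15: 7 bp
  15→18: 3 bp
  18→22: 4 bp
  22→38: 16 bp
  38→46: 8 bp
  46→47: 1 bp
  47→58: 11 bp
  58→64: 6 bp
  64→88: 24 bp
  88→96: 8 bp
  96→99: 3 bp
  99→107: 8 bp
  107→126: 19 bp
  126→143: 17 bp
  143→150: 7 bp
  150→155: 5 bp
  155→175: 20 bp
  175→179: 4 bp
  179→7 (wrap): 195-179+7 = 23 bp

[1,1,3,3,4,4,5,6,7,7,8,8,8,11,16,17,19,20,23,24]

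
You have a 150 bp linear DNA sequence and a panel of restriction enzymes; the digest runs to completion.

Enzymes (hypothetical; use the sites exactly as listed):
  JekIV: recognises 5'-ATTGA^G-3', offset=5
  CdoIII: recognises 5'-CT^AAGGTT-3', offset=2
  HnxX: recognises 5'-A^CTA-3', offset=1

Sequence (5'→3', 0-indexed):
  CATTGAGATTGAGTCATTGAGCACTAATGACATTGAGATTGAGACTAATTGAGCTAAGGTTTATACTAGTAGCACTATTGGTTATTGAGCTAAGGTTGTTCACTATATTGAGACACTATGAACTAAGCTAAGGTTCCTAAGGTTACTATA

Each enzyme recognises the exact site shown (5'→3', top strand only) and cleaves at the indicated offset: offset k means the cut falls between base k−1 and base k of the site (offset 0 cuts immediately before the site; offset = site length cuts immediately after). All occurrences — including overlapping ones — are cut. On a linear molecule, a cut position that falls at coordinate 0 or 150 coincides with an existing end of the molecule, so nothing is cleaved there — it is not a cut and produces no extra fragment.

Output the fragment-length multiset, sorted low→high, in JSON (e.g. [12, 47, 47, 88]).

[2,3,3,3,4,5,6,6,6,7,7,7,8,8,9,9,9,10,11,13,14]

Scan for sites:
  JekIV ATTGAG/5: at [1, 7, 15, 31, 37, 47, 83, 106] ⇒ [6, 12, 20, 36, 42, 52, 88, 111]
  CdoIII CTAAGGTT/2: at [53, 89, 127, 136] ⇒ [55, 91, 129, 138]
  HnxX ACTA/1: at [22, 43, 64, 73, 101, 114, 121, 144] ⇒ [23, 44, 65, 74, 102, 115, 122, 145]

All cut coordinates (distinct, sorted): [6, 12, 20, 23, 36, 42, 44, 52, 55, 65, 74, 88, 91, 102, 111, 115, 122, 129, 138, 145]

Fragments:
  [0,6): 6 bp
  [6,12): 6 bp
  [12,20): 8 bp
  [20,23): 3 bp
  [23,36): 13 bp
  [36,42): 6 bp
  [42,44): 2 bp
  [44,52): 8 bp
  [52,55): 3 bp
  [55,65): 10 bp
  [65,74): 9 bp
  [74,88): 14 bp
  [88,91): 3 bp
  [91,102): 11 bp
  [102,111): 9 bp
  [111,115): 4 bp
  [115,122): 7 bp
  [122,129): 7 bp
  [129,138): 9 bp
  [138,145): 7 bp
  [145,150): 5 bp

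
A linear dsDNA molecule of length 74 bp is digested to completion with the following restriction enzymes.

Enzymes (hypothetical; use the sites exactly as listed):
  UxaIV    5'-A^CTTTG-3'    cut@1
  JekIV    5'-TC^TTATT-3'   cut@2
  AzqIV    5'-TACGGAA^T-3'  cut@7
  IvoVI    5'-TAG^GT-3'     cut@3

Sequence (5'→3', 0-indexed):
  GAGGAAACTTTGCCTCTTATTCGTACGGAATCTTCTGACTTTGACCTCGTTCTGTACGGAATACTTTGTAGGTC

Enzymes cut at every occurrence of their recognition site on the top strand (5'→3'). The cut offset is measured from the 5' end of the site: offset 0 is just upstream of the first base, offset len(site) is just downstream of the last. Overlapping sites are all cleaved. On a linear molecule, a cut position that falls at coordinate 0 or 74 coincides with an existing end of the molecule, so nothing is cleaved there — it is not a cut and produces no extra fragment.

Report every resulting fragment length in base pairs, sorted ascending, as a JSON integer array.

[2,3,7,8,8,9,14,23]

Scan for sites:
  UxaIV (ACTTTG, off=1): starts [6, 37, 62] → cuts [7, 38, 63]
  JekIV (TCTTATT, off=2): starts [14] → cuts [16]
  AzqIV (TACGGAAT, off=7): starts [23, 54] → cuts [30, 61]
  IvoVI (TAGGT, off=3): starts [68] → cuts [71]

Pooled cuts: [7, 16, 30, 38, 61, 63, 71]

Fragments:
  [0,7): 7 bp
  [7,16): 9 bp
  [16,30): 14 bp
  [30,38): 8 bp
  [38,61): 23 bp
  [61,63): 2 bp
  [63,71): 8 bp
  [71,74): 3 bp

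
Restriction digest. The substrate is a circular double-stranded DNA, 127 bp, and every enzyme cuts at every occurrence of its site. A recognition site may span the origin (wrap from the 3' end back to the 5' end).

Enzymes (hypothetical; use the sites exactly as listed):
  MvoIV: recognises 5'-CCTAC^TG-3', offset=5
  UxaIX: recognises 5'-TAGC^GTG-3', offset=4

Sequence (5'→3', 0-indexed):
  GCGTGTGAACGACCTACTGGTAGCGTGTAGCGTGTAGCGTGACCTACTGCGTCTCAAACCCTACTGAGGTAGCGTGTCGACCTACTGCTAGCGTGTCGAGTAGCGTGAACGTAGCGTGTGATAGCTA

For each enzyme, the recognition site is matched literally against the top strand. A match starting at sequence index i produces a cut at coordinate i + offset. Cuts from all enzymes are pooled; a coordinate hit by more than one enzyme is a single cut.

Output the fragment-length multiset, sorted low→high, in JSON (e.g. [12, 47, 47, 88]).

[7,7,7,7,9,9,11,12,12,14,15,17]

Site scan:
  MvoIV CCTACTG/5: at [12, 42, 59, 80] ⇒ [17, 47, 64, 85]
  UxaIX TAGCGTG/4: at [20, 27, 34, 69, 88, 100, 111, 125] ⇒ [2, 24, 31, 38, 73, 92, 104, 115]

All cut coordinates (distinct, sorted): [2, 17, 24, 31, 38, 47, 64, 73, 85, 92, 104, 115]

Fragments:
  2→17: 15 bp
  17→24: 7 bp
  24→31: 7 bp
  31→38: 7 bp
  38→47: 9 bp
  47→64: 17 bp
  64→73: 9 bp
  73→85: 12 bp
  85→92: 7 bp
  92→104: 12 bp
  104→115: 11 bp
  115→2 (wrap): 127-115+2 = 14 bp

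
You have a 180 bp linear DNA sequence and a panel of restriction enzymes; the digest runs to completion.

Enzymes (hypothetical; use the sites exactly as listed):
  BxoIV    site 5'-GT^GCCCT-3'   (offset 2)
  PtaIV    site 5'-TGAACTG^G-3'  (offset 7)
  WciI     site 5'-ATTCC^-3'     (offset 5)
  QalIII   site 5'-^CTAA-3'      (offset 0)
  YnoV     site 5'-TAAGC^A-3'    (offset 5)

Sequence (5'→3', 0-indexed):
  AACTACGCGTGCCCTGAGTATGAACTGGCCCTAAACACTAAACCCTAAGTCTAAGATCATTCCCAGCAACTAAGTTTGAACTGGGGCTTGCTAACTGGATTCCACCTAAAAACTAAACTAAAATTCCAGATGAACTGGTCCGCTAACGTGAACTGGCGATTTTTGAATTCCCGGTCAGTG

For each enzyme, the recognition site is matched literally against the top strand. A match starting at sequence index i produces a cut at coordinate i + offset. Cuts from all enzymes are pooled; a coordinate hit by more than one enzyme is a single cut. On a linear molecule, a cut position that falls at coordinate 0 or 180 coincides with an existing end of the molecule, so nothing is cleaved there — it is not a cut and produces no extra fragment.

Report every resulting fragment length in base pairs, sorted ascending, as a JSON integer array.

Site scan:
  BxoIV GTGCCCT/2: at [8] ⇒ [10]
  PtaIV TGAACTGG/7: at [20, 76, 130, 148] ⇒ [27, 83, 137, 155]
  WciI ATTCC/5: at [58, 98, 122, 166] ⇒ [63, 103, 127, 171]
  QalIII CTAA/0: at [30, 37, 44, 50, 69, 90, 105, 112, 117, 142] ⇒ [30, 37, 44, 50, 69, 90, 105, 112, 117, 142]
  YnoV (TAAGCA, off=5): no sites

All cut coordinates (distinct, sorted): [10, 27, 30, 37, 44, 50, 63, 69, 83, 90, 103, 105, 112, 117, 127, 137, 142, 155, 171]

Fragments:
  [0,10): 10 bp
  [10,27): 17 bp
  [27,30): 3 bp
  [30,37): 7 bp
  [37,44): 7 bp
  [44,50): 6 bp
  [50,63): 13 bp
  [63,69): 6 bp
  [69,83): 14 bp
  [83,90): 7 bp
  [90,103): 13 bp
  [103,105): 2 bp
  [105,112): 7 bp
  [112,117): 5 bp
  [117,127): 10 bp
  [127,137): 10 bp
  [137,142): 5 bp
  [142,155): 13 bp
  [155,171): 16 bp
  [171,180): 9 bp

[2,3,5,5,6,6,7,7,7,7,9,10,10,10,13,13,13,14,16,17]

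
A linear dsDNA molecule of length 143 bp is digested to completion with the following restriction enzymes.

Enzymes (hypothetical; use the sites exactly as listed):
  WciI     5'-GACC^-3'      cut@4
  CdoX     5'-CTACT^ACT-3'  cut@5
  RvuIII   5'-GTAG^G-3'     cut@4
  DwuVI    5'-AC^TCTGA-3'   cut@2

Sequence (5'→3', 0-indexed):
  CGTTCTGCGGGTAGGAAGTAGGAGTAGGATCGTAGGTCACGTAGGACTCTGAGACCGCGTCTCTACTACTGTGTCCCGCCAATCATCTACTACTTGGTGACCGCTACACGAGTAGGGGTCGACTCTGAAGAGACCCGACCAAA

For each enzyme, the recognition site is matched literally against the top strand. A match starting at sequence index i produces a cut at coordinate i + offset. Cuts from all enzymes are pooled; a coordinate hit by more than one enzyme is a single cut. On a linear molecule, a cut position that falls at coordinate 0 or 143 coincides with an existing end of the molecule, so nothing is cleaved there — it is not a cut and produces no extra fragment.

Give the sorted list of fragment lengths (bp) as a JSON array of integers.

Per-enzyme occurrences:
  WciI GACC/4: at [52, 98, 131, 136] ⇒ [56, 102, 135, 140]
  CdoX CTACTACT/5: at [62, 86] ⇒ [67, 91]
  RvuIII GTAGG/4: at [10, 17, 23, 31, 40, 111] ⇒ [14, 21, 27, 35, 44, 115]
  DwuVI ACTCTGA/2: at [45, 121] ⇒ [47, 123]

All cut coordinates (distinct, sorted): [14, 21, 27, 35, 44, 47, 56, 67, 91, 102, 115, 123, 135, 140]

Fragments:
  [0,14): 14 bp
  [14,21): 7 bp
  [21,27): 6 bp
  [27,35): 8 bp
  [35,44): 9 bp
  [44,47): 3 bp
  [47,56): 9 bp
  [56,67): 11 bp
  [67,91): 24 bp
  [91,102): 11 bp
  [102,115): 13 bp
  [115,123): 8 bp
  [123,135): 12 bp
  [135,140): 5 bp
  [140,143): 3 bp

[3,3,5,6,7,8,8,9,9,11,11,12,13,14,24]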